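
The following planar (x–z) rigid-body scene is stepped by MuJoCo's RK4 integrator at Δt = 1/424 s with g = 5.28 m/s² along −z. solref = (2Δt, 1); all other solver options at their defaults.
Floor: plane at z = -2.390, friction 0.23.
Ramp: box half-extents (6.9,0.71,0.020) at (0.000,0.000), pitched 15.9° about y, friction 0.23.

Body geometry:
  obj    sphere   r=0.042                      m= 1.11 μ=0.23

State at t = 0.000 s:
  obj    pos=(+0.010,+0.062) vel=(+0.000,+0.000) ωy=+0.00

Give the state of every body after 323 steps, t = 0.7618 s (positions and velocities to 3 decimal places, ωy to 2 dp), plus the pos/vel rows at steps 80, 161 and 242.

State at t = 0.7618 s:
  obj    pos=(+0.298,-0.021) vel=(+0.757,-0.216) ωy=+18.74

Key-timestep trajectory:
   step    t(s)  obj.x    obj.z    obj.vx   obj.vz 
     80  0.1887   +0.028  +0.057  +0.188  -0.053
    161  0.3797   +0.082  +0.041  +0.377  -0.107
    242  0.5708   +0.172  +0.016  +0.567  -0.162


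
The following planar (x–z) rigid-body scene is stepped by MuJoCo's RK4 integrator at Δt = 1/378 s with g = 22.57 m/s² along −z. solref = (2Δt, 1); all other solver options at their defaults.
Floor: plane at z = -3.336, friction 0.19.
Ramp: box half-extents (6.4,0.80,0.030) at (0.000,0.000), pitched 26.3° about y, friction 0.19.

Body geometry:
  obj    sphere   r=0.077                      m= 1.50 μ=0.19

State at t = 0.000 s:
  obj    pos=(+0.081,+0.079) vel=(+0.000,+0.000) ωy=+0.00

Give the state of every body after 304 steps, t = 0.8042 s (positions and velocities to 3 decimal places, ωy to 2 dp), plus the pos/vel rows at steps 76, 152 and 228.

State at t = 0.8042 s:
  obj    pos=(+2.152,-0.944) vel=(+5.150,-2.545) ωy=+74.59

Key-timestep trajectory:
   step    t(s)  obj.x    obj.z    obj.vx   obj.vz 
     76  0.2011   +0.211  +0.015  +1.288  -0.636
    152  0.4021   +0.599  -0.177  +2.575  -1.273
    228  0.6032   +1.246  -0.497  +3.863  -1.909


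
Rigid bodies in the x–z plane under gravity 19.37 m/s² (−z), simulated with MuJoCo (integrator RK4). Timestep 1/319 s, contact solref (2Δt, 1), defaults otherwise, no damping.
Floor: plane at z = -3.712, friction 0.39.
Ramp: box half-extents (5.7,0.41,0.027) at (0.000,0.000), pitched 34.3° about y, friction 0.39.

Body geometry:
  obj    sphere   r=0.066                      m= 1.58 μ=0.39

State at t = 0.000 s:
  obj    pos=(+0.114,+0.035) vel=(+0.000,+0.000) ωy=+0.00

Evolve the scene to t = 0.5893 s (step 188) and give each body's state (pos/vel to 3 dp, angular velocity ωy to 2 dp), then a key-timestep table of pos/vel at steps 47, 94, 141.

State at t = 0.5893 s:
  obj    pos=(+1.233,-0.728) vel=(+3.796,-2.589) ωy=+69.61

Key-timestep trajectory:
   step    t(s)  obj.x    obj.z    obj.vx   obj.vz 
     47  0.1473   +0.184  -0.013  +0.949  -0.647
     94  0.2947   +0.394  -0.156  +1.898  -1.295
    141  0.4420   +0.743  -0.394  +2.847  -1.942


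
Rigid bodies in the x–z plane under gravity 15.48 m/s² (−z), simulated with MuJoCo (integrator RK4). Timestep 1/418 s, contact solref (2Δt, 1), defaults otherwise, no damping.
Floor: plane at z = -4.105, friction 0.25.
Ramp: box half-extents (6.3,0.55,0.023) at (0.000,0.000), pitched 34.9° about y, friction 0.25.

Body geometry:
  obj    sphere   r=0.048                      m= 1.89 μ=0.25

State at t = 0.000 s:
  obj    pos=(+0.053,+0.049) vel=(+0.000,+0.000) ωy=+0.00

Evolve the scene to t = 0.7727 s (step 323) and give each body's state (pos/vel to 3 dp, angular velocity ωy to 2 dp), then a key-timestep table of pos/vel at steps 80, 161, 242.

State at t = 0.7727 s:
  obj    pos=(+1.602,-1.031) vel=(+4.010,-2.797) ωy=+101.82

Key-timestep trajectory:
   step    t(s)  obj.x    obj.z    obj.vx   obj.vz 
     80  0.1914   +0.148  -0.017  +0.993  -0.693
    161  0.3852   +0.438  -0.219  +1.999  -1.394
    242  0.5789   +0.923  -0.557  +3.004  -2.096


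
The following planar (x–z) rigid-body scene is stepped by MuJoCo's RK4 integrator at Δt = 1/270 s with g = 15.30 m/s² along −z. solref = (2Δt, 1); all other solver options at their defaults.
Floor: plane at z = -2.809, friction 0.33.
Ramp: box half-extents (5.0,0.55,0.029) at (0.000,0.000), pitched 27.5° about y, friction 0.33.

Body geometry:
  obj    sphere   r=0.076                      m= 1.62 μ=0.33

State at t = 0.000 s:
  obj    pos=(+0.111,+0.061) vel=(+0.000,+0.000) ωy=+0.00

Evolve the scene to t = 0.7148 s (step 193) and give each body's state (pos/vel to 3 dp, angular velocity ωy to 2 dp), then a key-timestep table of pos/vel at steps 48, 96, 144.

State at t = 0.7148 s:
  obj    pos=(+1.255,-0.535) vel=(+3.200,-1.666) ωy=+47.45

Key-timestep trajectory:
   step    t(s)  obj.x    obj.z    obj.vx   obj.vz 
     48  0.1778   +0.182  +0.024  +0.796  -0.414
     96  0.3556   +0.394  -0.087  +1.592  -0.829
    144  0.5333   +0.748  -0.271  +2.387  -1.243


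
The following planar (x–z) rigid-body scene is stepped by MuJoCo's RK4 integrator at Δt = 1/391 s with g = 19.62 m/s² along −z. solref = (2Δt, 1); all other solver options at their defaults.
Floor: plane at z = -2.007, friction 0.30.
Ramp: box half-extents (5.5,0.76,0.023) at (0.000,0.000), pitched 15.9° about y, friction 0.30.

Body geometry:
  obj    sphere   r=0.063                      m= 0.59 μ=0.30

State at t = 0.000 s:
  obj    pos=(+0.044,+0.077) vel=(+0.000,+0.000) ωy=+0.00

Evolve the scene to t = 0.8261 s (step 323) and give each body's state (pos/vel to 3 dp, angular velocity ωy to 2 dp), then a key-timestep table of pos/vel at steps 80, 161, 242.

State at t = 0.8261 s:
  obj    pos=(+1.304,-0.282) vel=(+3.050,-0.869) ωy=+50.34

Key-timestep trajectory:
   step    t(s)  obj.x    obj.z    obj.vx   obj.vz 
     80  0.2046   +0.121  +0.055  +0.756  -0.215
    161  0.4118   +0.357  -0.012  +1.521  -0.433
    242  0.6189   +0.751  -0.125  +2.285  -0.651


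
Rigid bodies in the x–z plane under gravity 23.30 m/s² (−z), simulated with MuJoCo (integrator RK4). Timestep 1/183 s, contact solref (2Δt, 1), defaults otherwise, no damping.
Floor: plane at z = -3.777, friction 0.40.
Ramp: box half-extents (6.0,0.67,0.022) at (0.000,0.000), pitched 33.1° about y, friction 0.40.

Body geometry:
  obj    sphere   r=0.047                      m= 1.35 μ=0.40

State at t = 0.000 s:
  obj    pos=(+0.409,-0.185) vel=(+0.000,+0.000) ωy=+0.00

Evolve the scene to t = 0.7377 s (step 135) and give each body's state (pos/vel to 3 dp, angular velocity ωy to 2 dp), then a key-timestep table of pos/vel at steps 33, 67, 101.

State at t = 0.7377 s:
  obj    pos=(+2.481,-1.535) vel=(+5.616,-3.661) ωy=+142.63

Key-timestep trajectory:
   step    t(s)  obj.x    obj.z    obj.vx   obj.vz 
     33  0.1803   +0.533  -0.265  +1.373  -0.895
     67  0.3661   +0.920  -0.517  +2.787  -1.817
    101  0.5519   +1.569  -0.940  +4.202  -2.739


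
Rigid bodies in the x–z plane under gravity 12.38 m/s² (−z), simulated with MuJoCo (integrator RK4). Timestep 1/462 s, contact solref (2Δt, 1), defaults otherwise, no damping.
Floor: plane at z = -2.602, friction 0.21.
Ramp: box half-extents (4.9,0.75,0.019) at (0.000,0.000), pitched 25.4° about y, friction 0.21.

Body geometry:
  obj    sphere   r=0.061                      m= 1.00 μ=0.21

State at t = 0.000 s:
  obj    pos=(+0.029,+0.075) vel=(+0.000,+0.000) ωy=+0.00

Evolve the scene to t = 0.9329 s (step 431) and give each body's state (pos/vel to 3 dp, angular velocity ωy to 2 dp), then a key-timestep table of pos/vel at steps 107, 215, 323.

State at t = 0.9329 s:
  obj    pos=(+1.520,-0.633) vel=(+3.197,-1.518) ωy=+58.00

Key-timestep trajectory:
   step    t(s)  obj.x    obj.z    obj.vx   obj.vz 
    107  0.2316   +0.121  +0.031  +0.794  -0.377
    215  0.4654   +0.400  -0.101  +1.595  -0.757
    323  0.6991   +0.866  -0.323  +2.396  -1.138


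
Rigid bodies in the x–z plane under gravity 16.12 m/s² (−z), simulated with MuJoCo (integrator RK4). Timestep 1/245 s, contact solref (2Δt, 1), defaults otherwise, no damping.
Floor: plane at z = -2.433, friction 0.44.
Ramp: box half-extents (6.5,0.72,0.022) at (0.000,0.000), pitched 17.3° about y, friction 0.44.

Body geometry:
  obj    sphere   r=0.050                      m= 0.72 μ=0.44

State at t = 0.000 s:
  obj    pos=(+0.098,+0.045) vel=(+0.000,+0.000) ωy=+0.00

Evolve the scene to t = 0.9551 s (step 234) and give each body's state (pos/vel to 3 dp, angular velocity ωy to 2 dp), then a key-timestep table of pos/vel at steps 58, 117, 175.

State at t = 0.9551 s:
  obj    pos=(+1.589,-0.420) vel=(+3.122,-0.972) ωy=+65.40

Key-timestep trajectory:
   step    t(s)  obj.x    obj.z    obj.vx   obj.vz 
     58  0.2367   +0.190  +0.016  +0.774  -0.241
    117  0.4776   +0.471  -0.071  +1.561  -0.486
    175  0.7143   +0.932  -0.215  +2.335  -0.727


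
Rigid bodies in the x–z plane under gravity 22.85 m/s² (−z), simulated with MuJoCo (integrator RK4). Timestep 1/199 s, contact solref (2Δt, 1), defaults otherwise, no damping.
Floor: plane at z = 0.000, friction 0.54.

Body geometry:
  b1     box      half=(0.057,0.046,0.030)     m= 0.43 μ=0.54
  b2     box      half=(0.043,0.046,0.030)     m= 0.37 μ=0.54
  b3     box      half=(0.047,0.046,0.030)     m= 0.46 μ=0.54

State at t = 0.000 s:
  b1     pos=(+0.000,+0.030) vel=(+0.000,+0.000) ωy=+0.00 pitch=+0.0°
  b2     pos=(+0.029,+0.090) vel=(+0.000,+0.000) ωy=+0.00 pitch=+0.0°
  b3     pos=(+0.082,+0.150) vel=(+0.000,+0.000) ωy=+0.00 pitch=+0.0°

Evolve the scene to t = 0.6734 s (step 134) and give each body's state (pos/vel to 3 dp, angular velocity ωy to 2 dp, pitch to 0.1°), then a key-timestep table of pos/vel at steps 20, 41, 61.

State at t = 0.6734 s:
  b1     pos=(+0.000,+0.030) vel=(+0.000,+0.000) ωy=+0.00 pitch=+0.0°
  b2     pos=(+0.029,+0.090) vel=(+0.000,+0.000) ωy=+0.00 pitch=+0.0°
  b3     pos=(+0.107,+0.047) vel=(+0.000,+0.000) ωy=+0.00 pitch=+90.0°

Key-timestep trajectory:
   step    t(s)  b1.x    b1.z    b1.vx   b1.vz   b2.x    b2.z    b2.vx   b2.vz   b3.x    b3.z    b3.vx   b3.vz 
     20  0.1005   +0.000  +0.030  +0.000  +0.000   +0.029  +0.090  -0.001  +0.000   +0.100  +0.135  +0.333  -0.497
     41  0.2060   +0.000  +0.030  +0.000  +0.000   +0.029  +0.090  +0.000  +0.000   +0.120  +0.051  -0.153  +0.074
     61  0.3065   +0.000  +0.030  +0.000  +0.000   +0.029  +0.090  +0.002  +0.002   +0.107  +0.047  +0.192  -0.088


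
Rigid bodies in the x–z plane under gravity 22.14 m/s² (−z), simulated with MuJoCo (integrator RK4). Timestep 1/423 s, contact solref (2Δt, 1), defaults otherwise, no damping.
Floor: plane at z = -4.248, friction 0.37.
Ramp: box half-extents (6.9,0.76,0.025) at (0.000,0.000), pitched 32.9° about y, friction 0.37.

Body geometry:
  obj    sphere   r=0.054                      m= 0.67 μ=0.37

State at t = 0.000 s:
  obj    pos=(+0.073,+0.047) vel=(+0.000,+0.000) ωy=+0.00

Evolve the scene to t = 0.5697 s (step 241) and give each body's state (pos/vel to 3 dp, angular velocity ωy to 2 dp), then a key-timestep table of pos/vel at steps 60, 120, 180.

State at t = 0.5697 s:
  obj    pos=(+1.244,-0.710) vel=(+4.109,-2.658) ωy=+90.62

Key-timestep trajectory:
   step    t(s)  obj.x    obj.z    obj.vx   obj.vz 
     60  0.1418   +0.146  +0.000  +1.023  -0.662
    120  0.2837   +0.363  -0.141  +2.046  -1.324
    180  0.4255   +0.726  -0.376  +3.069  -1.986


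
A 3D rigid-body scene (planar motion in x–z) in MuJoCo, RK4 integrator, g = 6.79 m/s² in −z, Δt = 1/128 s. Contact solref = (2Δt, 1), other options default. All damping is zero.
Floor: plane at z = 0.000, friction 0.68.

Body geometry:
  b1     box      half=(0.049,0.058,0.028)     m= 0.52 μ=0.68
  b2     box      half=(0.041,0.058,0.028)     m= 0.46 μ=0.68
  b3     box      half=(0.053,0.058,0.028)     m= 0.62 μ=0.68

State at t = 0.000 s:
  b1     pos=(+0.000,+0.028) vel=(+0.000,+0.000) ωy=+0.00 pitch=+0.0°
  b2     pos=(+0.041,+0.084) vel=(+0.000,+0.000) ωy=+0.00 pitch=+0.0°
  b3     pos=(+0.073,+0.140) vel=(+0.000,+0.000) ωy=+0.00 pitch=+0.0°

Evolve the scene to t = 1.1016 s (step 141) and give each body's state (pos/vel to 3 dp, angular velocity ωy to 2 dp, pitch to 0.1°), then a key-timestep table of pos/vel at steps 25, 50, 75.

State at t = 1.1016 s:
  b1     pos=(+0.000,+0.028) vel=(+0.000,+0.000) ωy=+0.00 pitch=+0.0°
  b2     pos=(+0.082,+0.041) vel=(+0.000,+0.000) ωy=+0.00 pitch=+90.0°
  b3     pos=(+0.252,+0.028) vel=(+0.000,+0.000) ωy=+0.00 pitch=+180.0°

Key-timestep trajectory:
   step    t(s)  b1.x    b1.z    b1.vx   b1.vz   b2.x    b2.z    b2.vx   b2.vz   b3.x    b3.z    b3.vx   b3.vz 
     25  0.1953   +0.000  +0.028  -0.001  +0.000   +0.049  +0.085  +0.104  +0.000   +0.096  +0.129  +0.267  -0.170
     50  0.3906   +0.000  +0.028  +0.000  +0.000   +0.086  +0.041  +0.181  -0.584   +0.168  +0.052  +0.443  -0.086
     75  0.5859   +0.000  +0.028  +0.000  +0.000   +0.082  +0.041  +0.000  +0.000   +0.228  +0.050  +0.361  -0.222


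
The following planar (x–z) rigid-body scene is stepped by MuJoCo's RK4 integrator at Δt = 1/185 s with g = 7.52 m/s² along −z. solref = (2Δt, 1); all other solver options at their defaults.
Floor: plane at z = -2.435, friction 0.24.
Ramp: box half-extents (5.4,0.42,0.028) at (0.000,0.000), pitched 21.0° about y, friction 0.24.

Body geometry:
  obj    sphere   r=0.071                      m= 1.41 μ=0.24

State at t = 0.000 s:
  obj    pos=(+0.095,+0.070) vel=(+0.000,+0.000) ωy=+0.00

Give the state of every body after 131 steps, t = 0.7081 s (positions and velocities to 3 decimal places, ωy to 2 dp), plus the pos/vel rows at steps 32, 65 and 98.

State at t = 0.7081 s:
  obj    pos=(+0.546,-0.103) vel=(+1.273,-0.489) ωy=+19.19

Key-timestep trajectory:
   step    t(s)  obj.x    obj.z    obj.vx   obj.vz 
     32  0.1730   +0.122  +0.059  +0.311  -0.119
     65  0.3514   +0.206  +0.027  +0.631  -0.242
     98  0.5297   +0.347  -0.027  +0.952  -0.365


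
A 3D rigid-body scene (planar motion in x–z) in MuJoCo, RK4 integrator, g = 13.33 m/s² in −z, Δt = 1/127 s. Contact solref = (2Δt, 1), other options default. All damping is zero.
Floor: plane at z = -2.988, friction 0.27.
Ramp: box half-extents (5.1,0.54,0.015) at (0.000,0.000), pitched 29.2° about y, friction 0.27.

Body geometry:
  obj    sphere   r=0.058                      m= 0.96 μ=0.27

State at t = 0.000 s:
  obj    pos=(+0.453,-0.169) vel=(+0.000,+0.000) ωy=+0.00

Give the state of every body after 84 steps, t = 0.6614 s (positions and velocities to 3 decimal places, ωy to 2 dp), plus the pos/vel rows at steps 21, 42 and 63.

State at t = 0.6614 s:
  obj    pos=(+1.340,-0.665) vel=(+2.682,-1.499) ωy=+52.94

Key-timestep trajectory:
   step    t(s)  obj.x    obj.z    obj.vx   obj.vz 
     21  0.1654   +0.508  -0.201  +0.671  -0.375
     42  0.3307   +0.675  -0.293  +1.341  -0.750
     63  0.4961   +0.952  -0.448  +2.012  -1.124


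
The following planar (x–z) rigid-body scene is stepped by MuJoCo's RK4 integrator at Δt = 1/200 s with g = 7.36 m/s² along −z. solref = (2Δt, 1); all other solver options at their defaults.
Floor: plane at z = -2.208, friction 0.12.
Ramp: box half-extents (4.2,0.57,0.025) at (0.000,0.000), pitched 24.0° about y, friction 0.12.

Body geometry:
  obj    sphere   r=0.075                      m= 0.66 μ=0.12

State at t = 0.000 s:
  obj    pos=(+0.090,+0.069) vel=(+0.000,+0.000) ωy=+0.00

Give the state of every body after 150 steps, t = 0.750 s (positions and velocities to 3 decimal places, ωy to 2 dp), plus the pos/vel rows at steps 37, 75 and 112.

State at t = 0.750 s:
  obj    pos=(+0.653,-0.181) vel=(+1.498,-0.673) ωy=+20.10

Key-timestep trajectory:
   step    t(s)  obj.x    obj.z    obj.vx   obj.vz 
     37  0.1850   +0.124  +0.054  +0.372  -0.161
     75  0.3750   +0.231  +0.007  +0.751  -0.332
    112  0.5600   +0.404  -0.070  +1.118  -0.506


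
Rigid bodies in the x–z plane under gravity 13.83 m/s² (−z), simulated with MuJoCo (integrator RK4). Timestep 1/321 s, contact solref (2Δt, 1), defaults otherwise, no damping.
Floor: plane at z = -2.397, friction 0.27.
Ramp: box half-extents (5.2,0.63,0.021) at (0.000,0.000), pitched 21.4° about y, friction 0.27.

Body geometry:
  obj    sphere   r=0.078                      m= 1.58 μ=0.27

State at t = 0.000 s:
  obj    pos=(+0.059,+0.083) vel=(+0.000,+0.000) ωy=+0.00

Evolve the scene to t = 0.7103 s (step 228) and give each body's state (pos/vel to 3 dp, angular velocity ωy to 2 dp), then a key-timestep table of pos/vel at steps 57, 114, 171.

State at t = 0.7103 s:
  obj    pos=(+0.906,-0.249) vel=(+2.384,-0.934) ωy=+32.82

Key-timestep trajectory:
   step    t(s)  obj.x    obj.z    obj.vx   obj.vz 
     57  0.1776   +0.112  +0.062  +0.596  -0.234
    114  0.3551   +0.271  +0.000  +1.192  -0.467
    171  0.5327   +0.535  -0.103  +1.788  -0.701


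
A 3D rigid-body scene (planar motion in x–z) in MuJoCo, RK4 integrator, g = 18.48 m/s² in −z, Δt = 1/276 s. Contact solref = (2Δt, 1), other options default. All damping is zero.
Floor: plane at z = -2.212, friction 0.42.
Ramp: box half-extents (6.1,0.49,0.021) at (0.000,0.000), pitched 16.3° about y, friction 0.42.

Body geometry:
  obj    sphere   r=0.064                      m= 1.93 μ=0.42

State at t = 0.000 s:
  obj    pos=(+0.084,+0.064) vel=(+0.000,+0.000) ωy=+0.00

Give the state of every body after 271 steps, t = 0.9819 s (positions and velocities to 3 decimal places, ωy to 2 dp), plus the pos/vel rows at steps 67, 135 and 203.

State at t = 0.9819 s:
  obj    pos=(+1.798,-0.437) vel=(+3.491,-1.021) ωy=+56.83

Key-timestep trajectory:
   step    t(s)  obj.x    obj.z    obj.vx   obj.vz 
     67  0.2428   +0.189  +0.033  +0.863  -0.252
    135  0.4891   +0.509  -0.060  +1.739  -0.509
    203  0.7355   +1.046  -0.217  +2.615  -0.765


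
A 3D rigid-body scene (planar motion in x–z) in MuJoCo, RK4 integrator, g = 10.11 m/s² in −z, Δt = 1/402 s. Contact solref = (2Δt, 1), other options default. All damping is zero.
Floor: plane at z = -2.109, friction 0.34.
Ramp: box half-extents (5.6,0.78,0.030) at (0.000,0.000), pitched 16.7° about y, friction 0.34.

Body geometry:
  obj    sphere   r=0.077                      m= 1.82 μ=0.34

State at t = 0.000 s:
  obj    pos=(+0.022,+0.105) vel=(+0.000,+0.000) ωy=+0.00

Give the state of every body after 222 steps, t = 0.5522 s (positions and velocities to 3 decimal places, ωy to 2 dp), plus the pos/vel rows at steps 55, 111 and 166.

State at t = 0.5522 s:
  obj    pos=(+0.325,+0.014) vel=(+1.098,-0.329) ωy=+14.88

Key-timestep trajectory:
   step    t(s)  obj.x    obj.z    obj.vx   obj.vz 
     55  0.1368   +0.041  +0.100  +0.272  -0.082
    111  0.2761   +0.098  +0.082  +0.549  -0.165
    166  0.4129   +0.192  +0.054  +0.821  -0.246


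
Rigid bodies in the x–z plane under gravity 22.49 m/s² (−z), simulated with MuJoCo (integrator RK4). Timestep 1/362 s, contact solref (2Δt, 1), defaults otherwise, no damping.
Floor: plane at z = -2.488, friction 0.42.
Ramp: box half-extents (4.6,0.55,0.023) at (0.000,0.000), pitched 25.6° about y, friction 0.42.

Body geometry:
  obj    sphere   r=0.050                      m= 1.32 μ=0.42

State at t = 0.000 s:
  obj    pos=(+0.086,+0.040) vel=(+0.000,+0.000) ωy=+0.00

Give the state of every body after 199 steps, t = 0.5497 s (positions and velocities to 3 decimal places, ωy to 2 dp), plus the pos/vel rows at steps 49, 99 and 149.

State at t = 0.5497 s:
  obj    pos=(+1.032,-0.413) vel=(+3.441,-1.649) ωy=+76.30

Key-timestep trajectory:
   step    t(s)  obj.x    obj.z    obj.vx   obj.vz 
     49  0.1354   +0.143  +0.012  +0.847  -0.406
     99  0.2735   +0.320  -0.072  +1.712  -0.820
    149  0.4116   +0.616  -0.214  +2.577  -1.234


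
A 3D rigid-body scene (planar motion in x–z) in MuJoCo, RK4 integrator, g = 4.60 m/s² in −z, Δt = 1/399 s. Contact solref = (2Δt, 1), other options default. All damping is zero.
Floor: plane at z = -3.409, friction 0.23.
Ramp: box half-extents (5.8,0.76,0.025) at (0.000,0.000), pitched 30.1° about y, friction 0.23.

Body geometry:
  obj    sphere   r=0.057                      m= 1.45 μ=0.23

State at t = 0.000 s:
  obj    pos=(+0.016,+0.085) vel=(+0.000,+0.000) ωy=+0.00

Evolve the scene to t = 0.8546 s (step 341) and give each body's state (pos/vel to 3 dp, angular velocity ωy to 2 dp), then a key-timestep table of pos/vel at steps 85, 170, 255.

State at t = 0.8546 s:
  obj    pos=(+0.537,-0.216) vel=(+1.218,-0.706) ωy=+24.70

Key-timestep trajectory:
   step    t(s)  obj.x    obj.z    obj.vx   obj.vz 
     85  0.2130   +0.049  +0.067  +0.304  -0.176
    170  0.4261   +0.146  +0.010  +0.607  -0.352
    255  0.6391   +0.307  -0.083  +0.911  -0.528


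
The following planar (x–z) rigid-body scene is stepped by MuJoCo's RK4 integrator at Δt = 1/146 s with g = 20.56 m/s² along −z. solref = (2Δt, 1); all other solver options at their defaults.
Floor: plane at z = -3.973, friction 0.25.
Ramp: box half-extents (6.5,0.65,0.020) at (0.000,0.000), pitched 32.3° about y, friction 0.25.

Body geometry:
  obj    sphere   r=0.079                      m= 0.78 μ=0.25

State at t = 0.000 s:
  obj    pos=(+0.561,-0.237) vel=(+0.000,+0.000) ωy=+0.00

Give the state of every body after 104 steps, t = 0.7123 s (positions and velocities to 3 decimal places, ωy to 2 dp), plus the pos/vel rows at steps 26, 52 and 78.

State at t = 0.7123 s:
  obj    pos=(+2.244,-1.302) vel=(+4.725,-2.987) ωy=+70.72

Key-timestep trajectory:
   step    t(s)  obj.x    obj.z    obj.vx   obj.vz 
     26  0.1781   +0.666  -0.304  +1.182  -0.747
     52  0.3562   +0.982  -0.504  +2.363  -1.494
     78  0.5342   +1.508  -0.836  +3.544  -2.241


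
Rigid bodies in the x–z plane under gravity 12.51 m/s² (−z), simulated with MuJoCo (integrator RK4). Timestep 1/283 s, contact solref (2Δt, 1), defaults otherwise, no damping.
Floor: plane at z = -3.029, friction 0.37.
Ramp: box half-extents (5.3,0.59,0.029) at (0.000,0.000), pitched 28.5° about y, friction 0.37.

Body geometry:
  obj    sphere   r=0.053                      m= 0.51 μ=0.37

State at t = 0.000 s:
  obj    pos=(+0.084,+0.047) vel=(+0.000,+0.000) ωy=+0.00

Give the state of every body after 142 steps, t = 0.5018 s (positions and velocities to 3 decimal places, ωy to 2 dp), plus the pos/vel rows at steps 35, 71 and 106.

State at t = 0.5018 s:
  obj    pos=(+0.556,-0.209) vel=(+1.880,-1.021) ωy=+40.36

Key-timestep trajectory:
   step    t(s)  obj.x    obj.z    obj.vx   obj.vz 
     35  0.1237   +0.113  +0.032  +0.463  -0.252
     71  0.2509   +0.202  -0.017  +0.940  -0.510
    106  0.3746   +0.347  -0.095  +1.404  -0.762


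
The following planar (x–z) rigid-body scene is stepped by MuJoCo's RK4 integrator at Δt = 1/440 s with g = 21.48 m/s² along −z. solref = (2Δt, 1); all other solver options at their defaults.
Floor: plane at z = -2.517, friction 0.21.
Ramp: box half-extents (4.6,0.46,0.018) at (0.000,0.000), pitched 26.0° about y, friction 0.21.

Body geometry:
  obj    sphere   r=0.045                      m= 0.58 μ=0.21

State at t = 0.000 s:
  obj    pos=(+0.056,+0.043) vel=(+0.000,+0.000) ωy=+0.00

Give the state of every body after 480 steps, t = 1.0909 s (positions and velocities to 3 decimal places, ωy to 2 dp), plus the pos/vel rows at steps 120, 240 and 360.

State at t = 1.0909 s:
  obj    pos=(+3.653,-1.712) vel=(+6.595,-3.217) ωy=+163.04

Key-timestep trajectory:
   step    t(s)  obj.x    obj.z    obj.vx   obj.vz 
    120  0.2727   +0.281  -0.067  +1.649  -0.804
    240  0.5455   +0.955  -0.396  +3.298  -1.608
    360  0.8182   +2.080  -0.944  +4.946  -2.412


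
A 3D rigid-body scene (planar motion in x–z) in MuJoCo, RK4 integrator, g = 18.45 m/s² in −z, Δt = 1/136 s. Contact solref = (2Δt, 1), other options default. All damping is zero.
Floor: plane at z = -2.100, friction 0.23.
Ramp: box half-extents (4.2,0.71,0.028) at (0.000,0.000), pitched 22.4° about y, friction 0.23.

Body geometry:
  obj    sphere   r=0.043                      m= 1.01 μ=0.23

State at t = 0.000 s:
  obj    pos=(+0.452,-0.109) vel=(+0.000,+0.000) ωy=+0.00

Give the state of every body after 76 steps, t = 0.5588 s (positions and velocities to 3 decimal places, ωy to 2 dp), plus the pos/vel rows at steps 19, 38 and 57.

State at t = 0.5588 s:
  obj    pos=(+1.177,-0.408) vel=(+2.594,-1.069) ωy=+65.22

Key-timestep trajectory:
   step    t(s)  obj.x    obj.z    obj.vx   obj.vz 
     19  0.1397   +0.497  -0.128  +0.649  -0.267
     38  0.2794   +0.633  -0.184  +1.297  -0.535
     57  0.4191   +0.860  -0.278  +1.946  -0.802


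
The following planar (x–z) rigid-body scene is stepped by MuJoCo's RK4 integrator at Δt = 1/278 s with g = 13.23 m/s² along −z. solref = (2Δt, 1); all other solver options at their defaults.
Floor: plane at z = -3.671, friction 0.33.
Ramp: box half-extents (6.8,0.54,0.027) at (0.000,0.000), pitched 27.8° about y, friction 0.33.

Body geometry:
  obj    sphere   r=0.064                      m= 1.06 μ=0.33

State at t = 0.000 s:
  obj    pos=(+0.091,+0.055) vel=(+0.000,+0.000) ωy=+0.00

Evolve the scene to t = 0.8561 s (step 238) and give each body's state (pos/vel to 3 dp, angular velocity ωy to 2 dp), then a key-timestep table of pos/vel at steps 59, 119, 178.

State at t = 0.8561 s:
  obj    pos=(+1.520,-0.698) vel=(+3.338,-1.760) ωy=+58.95

Key-timestep trajectory:
   step    t(s)  obj.x    obj.z    obj.vx   obj.vz 
     59  0.2122   +0.179  +0.009  +0.828  -0.436
    119  0.4281   +0.448  -0.133  +1.669  -0.880
    178  0.6403   +0.890  -0.367  +2.496  -1.316


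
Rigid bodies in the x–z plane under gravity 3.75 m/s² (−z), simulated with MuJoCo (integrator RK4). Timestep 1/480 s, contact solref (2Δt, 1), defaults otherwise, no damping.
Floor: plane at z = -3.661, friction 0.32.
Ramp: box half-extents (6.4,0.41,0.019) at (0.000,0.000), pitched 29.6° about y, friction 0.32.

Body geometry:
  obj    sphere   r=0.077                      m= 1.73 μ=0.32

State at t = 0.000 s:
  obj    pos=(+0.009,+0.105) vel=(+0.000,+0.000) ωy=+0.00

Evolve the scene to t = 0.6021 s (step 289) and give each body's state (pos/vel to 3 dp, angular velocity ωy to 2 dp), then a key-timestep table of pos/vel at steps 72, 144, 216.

State at t = 0.6021 s:
  obj    pos=(+0.218,-0.013) vel=(+0.693,-0.393) ωy=+10.34

Key-timestep trajectory:
   step    t(s)  obj.x    obj.z    obj.vx   obj.vz 
     72  0.1500   +0.022  +0.098  +0.173  -0.098
    144  0.3000   +0.061  +0.076  +0.345  -0.196
    216  0.4500   +0.126  +0.039  +0.518  -0.294


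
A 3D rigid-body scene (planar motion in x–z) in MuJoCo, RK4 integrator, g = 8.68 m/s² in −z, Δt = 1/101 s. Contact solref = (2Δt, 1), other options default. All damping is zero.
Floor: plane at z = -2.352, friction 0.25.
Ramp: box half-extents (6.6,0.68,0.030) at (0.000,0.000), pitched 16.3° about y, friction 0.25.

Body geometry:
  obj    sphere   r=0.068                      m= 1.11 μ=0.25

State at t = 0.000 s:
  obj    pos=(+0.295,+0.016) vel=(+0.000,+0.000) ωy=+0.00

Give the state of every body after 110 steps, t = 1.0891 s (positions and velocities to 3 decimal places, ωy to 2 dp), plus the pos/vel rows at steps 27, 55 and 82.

State at t = 1.0891 s:
  obj    pos=(+1.286,-0.274) vel=(+1.819,-0.532) ωy=+27.86

Key-timestep trajectory:
   step    t(s)  obj.x    obj.z    obj.vx   obj.vz 
     27  0.2673   +0.355  -0.002  +0.447  -0.131
     55  0.5446   +0.543  -0.057  +0.910  -0.266
     82  0.8119   +0.846  -0.145  +1.356  -0.397


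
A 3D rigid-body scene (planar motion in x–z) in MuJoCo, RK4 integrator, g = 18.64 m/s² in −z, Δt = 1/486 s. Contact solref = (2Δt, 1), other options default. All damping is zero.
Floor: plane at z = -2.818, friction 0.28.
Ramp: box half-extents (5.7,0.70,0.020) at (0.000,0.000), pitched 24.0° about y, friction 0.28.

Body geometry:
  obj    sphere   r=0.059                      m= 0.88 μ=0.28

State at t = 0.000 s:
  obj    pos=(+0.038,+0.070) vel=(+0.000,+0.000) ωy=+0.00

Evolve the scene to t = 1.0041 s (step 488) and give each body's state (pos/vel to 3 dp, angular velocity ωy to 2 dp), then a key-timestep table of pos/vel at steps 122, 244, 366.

State at t = 1.0041 s:
  obj    pos=(+2.532,-1.041) vel=(+4.968,-2.212) ωy=+92.16

Key-timestep trajectory:
   step    t(s)  obj.x    obj.z    obj.vx   obj.vz 
    122  0.2510   +0.194  +0.000  +1.242  -0.553
    244  0.5021   +0.661  -0.208  +2.484  -1.106
    366  0.7531   +1.441  -0.555  +3.726  -1.659


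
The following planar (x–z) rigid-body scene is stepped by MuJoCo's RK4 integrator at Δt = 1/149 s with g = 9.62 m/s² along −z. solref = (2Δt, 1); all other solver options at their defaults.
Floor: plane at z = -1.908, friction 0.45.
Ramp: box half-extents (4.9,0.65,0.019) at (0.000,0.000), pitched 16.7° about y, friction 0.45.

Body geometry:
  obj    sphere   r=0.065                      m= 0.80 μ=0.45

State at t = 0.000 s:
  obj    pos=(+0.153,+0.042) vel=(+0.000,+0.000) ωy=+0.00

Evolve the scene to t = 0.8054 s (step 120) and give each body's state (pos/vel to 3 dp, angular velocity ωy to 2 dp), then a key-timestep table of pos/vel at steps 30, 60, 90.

State at t = 0.8054 s:
  obj    pos=(+0.766,-0.142) vel=(+1.523,-0.457) ωy=+24.46

Key-timestep trajectory:
   step    t(s)  obj.x    obj.z    obj.vx   obj.vz 
     30  0.2013   +0.191  +0.030  +0.381  -0.114
     60  0.4027   +0.306  -0.004  +0.762  -0.229
     90  0.6040   +0.498  -0.062  +1.142  -0.343


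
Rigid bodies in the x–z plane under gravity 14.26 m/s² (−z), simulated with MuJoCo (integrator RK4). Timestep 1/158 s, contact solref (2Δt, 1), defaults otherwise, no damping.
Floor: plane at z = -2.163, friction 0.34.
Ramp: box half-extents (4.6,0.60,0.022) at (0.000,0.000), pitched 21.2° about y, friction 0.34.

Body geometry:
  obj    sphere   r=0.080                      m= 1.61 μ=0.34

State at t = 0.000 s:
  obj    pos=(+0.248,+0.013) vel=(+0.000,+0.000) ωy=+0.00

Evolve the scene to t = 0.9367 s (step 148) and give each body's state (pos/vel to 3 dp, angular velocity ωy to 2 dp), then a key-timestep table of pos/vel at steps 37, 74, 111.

State at t = 0.9367 s:
  obj    pos=(+1.755,-0.571) vel=(+3.217,-1.248) ωy=+43.12

Key-timestep trajectory:
   step    t(s)  obj.x    obj.z    obj.vx   obj.vz 
     37  0.2342   +0.342  -0.023  +0.804  -0.312
     74  0.4684   +0.625  -0.133  +1.609  -0.624
    111  0.7025   +1.096  -0.316  +2.413  -0.936


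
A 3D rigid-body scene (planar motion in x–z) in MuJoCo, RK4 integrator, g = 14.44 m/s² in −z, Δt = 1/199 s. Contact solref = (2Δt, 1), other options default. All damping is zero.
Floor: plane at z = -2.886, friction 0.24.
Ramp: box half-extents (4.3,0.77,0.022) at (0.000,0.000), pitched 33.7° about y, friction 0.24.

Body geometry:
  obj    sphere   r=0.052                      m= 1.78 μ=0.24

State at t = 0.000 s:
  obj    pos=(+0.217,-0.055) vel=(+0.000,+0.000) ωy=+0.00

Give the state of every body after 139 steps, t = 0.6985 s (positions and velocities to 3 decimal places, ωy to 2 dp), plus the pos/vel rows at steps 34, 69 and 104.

State at t = 0.6985 s:
  obj    pos=(+1.378,-0.830) vel=(+3.326,-2.218) ωy=+76.84

Key-timestep trajectory:
   step    t(s)  obj.x    obj.z    obj.vx   obj.vz 
     34  0.1709   +0.286  -0.102  +0.814  -0.543
     69  0.3467   +0.503  -0.247  +1.651  -1.101
    104  0.5226   +0.867  -0.489  +2.488  -1.660


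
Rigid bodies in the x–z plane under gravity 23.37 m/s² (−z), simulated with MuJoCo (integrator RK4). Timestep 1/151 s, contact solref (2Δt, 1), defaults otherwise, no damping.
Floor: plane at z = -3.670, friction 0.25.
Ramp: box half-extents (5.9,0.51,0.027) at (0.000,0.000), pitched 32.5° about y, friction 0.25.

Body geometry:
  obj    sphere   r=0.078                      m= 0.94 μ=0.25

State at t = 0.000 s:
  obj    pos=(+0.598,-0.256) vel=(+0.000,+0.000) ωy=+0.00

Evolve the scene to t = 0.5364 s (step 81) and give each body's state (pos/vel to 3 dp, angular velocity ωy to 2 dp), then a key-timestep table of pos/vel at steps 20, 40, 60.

State at t = 0.5364 s:
  obj    pos=(+1.687,-0.950) vel=(+4.058,-2.586) ωy=+61.64

Key-timestep trajectory:
   step    t(s)  obj.x    obj.z    obj.vx   obj.vz 
     20  0.1325   +0.664  -0.299  +1.003  -0.639
     40  0.2649   +0.864  -0.426  +2.005  -1.277
     60  0.3974   +1.195  -0.637  +3.006  -1.915


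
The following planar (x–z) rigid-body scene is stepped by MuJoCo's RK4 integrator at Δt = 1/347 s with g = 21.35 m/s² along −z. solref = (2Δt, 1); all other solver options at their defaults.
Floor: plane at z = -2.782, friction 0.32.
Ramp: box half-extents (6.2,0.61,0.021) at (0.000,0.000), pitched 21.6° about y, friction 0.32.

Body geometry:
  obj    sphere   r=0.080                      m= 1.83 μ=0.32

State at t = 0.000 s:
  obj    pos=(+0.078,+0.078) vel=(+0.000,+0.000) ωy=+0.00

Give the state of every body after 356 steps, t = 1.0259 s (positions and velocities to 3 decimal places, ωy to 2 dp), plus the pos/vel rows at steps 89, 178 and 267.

State at t = 1.0259 s:
  obj    pos=(+2.825,-1.010) vel=(+5.355,-2.120) ωy=+71.99

Key-timestep trajectory:
   step    t(s)  obj.x    obj.z    obj.vx   obj.vz 
     89  0.2565   +0.250  +0.010  +1.339  -0.530
    178  0.5130   +0.765  -0.194  +2.678  -1.060
    267  0.7695   +1.623  -0.534  +4.016  -1.590


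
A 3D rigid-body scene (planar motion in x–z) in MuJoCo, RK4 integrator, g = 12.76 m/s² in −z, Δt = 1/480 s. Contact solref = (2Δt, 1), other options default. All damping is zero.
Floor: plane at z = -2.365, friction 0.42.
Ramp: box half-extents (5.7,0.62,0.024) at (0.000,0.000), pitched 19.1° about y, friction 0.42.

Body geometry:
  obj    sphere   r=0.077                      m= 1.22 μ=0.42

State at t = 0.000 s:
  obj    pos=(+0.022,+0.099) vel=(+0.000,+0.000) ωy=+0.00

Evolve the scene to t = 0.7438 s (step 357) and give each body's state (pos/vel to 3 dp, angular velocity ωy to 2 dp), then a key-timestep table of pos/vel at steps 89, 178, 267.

State at t = 0.7438 s:
  obj    pos=(+0.802,-0.171) vel=(+2.096,-0.726) ωy=+28.80

Key-timestep trajectory:
   step    t(s)  obj.x    obj.z    obj.vx   obj.vz 
     89  0.1854   +0.071  +0.082  +0.523  -0.181
    178  0.3708   +0.216  +0.032  +1.045  -0.362
    267  0.5563   +0.458  -0.052  +1.568  -0.543


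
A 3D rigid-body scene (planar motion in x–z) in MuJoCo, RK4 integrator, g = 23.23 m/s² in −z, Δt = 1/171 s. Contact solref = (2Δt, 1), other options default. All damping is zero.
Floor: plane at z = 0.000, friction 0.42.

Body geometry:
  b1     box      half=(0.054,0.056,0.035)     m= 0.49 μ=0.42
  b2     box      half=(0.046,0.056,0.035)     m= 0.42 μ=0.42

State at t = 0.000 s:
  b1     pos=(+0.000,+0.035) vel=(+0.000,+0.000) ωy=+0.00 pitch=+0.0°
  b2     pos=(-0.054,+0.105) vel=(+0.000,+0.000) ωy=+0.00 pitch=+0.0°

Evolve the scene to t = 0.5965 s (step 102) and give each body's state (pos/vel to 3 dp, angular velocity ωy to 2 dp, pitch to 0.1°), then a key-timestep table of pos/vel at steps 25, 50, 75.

State at t = 0.5965 s:
  b1     pos=(+0.000,+0.035) vel=(+0.000,+0.000) ωy=+0.00 pitch=+0.0°
  b2     pos=(-0.100,+0.046) vel=(+0.000,+0.000) ωy=+0.01 pitch=-90.0°

Key-timestep trajectory:
   step    t(s)  b1.x    b1.z    b1.vx   b1.vz   b2.x    b2.z    b2.vx   b2.vz 
     25  0.1462   +0.000  +0.035  +0.000  +0.000   -0.054  +0.105  -0.009  +0.000
     50  0.2924   +0.000  +0.035  +0.000  +0.000   -0.061  +0.104  -0.131  -0.026
     75  0.4386   +0.000  +0.035  +0.000  +0.000   -0.107  +0.043  -0.055  +0.279


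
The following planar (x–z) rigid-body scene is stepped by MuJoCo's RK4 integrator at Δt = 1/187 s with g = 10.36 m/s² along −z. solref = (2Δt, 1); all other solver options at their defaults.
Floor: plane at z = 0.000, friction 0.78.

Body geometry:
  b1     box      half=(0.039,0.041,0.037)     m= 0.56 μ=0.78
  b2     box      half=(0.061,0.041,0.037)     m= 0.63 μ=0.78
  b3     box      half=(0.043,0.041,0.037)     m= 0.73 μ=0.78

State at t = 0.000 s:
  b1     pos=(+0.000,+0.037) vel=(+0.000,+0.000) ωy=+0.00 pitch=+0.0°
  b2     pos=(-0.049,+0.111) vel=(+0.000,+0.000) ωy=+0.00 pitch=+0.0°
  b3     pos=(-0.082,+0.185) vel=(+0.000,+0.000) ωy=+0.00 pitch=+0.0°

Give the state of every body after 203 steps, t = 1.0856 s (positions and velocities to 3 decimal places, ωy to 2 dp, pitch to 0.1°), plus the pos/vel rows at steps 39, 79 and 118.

State at t = 1.0856 s:
  b1     pos=(+0.000,+0.037) vel=(+0.000,+0.000) ωy=+0.00 pitch=+0.0°
  b2     pos=(-0.104,+0.061) vel=(+0.000,+0.000) ωy=+0.00 pitch=-90.0°
  b3     pos=(-0.282,+0.037) vel=(+0.000,+0.000) ωy=+0.00 pitch=+180.0°

Key-timestep trajectory:
   step    t(s)  b1.x    b1.z    b1.vx   b1.vz   b2.x    b2.z    b2.vx   b2.vz   b3.x    b3.z    b3.vx   b3.vz 
     39  0.2086   +0.000  +0.037  +0.000  +0.000   -0.074  +0.090  -0.221  -0.415   -0.153  +0.117  -0.558  -1.039
     79  0.4225   +0.000  +0.037  +0.000  +0.000   -0.125  +0.069  -0.019  +0.004   -0.252  +0.055  -0.361  -0.088
    118  0.6310   +0.000  +0.037  +0.000  +0.000   -0.098  +0.064  +0.019  +0.018   -0.282  +0.037  +0.000  +0.000


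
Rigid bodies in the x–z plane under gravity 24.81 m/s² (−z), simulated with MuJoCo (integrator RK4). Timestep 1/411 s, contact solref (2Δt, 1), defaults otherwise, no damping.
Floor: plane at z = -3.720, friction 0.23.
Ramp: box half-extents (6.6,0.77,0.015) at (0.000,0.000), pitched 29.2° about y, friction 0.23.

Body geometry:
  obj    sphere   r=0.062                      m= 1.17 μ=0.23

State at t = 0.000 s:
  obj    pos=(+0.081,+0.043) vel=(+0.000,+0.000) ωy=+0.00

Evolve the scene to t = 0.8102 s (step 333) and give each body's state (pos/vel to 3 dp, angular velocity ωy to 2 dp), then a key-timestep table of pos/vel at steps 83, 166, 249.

State at t = 0.8102 s:
  obj    pos=(+2.558,-1.342) vel=(+6.115,-3.418) ωy=+112.96

Key-timestep trajectory:
   step    t(s)  obj.x    obj.z    obj.vx   obj.vz 
     83  0.2019   +0.235  -0.043  +1.524  -0.852
    166  0.4039   +0.697  -0.301  +3.048  -1.704
    249  0.6058   +1.466  -0.731  +4.573  -2.556


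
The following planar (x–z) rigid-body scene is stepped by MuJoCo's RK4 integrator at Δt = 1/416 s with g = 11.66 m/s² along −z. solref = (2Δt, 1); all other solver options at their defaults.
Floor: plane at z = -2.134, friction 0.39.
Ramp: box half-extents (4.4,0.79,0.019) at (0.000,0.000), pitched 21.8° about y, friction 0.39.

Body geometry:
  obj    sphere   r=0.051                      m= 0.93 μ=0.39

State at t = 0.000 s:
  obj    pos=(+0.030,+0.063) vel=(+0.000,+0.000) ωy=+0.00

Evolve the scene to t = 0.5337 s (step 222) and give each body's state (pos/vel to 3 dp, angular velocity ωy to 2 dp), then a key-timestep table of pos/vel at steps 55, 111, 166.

State at t = 0.5337 s:
  obj    pos=(+0.439,-0.100) vel=(+1.533,-0.613) ωy=+32.36

Key-timestep trajectory:
   step    t(s)  obj.x    obj.z    obj.vx   obj.vz 
     55  0.1322   +0.055  +0.053  +0.380  -0.152
    111  0.2668   +0.132  +0.022  +0.766  -0.307
    166  0.3990   +0.259  -0.028  +1.146  -0.458


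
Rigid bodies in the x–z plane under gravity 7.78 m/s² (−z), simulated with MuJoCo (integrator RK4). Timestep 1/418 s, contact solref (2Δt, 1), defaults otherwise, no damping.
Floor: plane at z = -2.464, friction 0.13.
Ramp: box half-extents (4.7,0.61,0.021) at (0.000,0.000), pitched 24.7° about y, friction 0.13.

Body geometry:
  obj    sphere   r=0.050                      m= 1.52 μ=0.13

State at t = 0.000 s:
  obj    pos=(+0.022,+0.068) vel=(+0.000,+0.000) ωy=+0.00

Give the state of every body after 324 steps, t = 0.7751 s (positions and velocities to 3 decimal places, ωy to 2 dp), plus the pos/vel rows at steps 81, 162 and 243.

State at t = 0.7751 s:
  obj    pos=(+0.659,-0.225) vel=(+1.641,-0.760) ωy=+35.56

Key-timestep trajectory:
   step    t(s)  obj.x    obj.z    obj.vx   obj.vz 
     81  0.1938   +0.062  +0.050  +0.411  -0.187
    162  0.3876   +0.181  -0.005  +0.822  -0.375
    243  0.5813   +0.380  -0.097  +1.232  -0.566


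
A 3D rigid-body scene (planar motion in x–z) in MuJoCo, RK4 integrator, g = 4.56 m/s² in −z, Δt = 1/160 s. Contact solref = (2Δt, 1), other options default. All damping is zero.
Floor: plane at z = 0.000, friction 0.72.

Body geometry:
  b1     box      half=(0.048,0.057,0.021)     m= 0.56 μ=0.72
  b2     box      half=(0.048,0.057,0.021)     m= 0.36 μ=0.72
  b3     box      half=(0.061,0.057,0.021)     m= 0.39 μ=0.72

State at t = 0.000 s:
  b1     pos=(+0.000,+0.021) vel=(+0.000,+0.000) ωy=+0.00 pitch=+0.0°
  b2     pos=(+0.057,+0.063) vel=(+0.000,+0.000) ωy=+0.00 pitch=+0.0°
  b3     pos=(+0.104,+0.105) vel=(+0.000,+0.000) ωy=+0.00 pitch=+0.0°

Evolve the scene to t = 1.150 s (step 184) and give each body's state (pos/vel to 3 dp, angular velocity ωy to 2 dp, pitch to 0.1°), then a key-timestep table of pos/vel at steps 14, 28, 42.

State at t = 1.150 s:
  b1     pos=(+0.000,+0.021) vel=(+0.000,+0.000) ωy=+0.00 pitch=+0.0°
  b2     pos=(+0.069,+0.050) vel=(+0.000,+0.000) ωy=-0.01 pitch=+47.5°
  b3     pos=(+0.134,+0.054) vel=(+0.000,+0.000) ωy=+0.00 pitch=+38.6°

Key-timestep trajectory:
   step    t(s)  b1.x    b1.z    b1.vx   b1.vz   b2.x    b2.z    b2.vx   b2.vz   b3.x    b3.z    b3.vx   b3.vz 
     14  0.0875   +0.000  +0.021  +0.000  +0.000   +0.059  +0.062  +0.053  -0.030   +0.111  +0.098  +0.153  -0.173
     28  0.1750   +0.000  +0.021  +0.000  +0.000   +0.066  +0.056  +0.096  -0.117   +0.128  +0.071  +0.212  -0.475
     42  0.2625   +0.000  +0.021  +0.000  +0.000   +0.070  +0.050  -0.025  +0.019   +0.135  +0.055  -0.011  +0.020
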